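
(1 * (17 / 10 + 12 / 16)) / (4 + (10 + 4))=49 / 360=0.14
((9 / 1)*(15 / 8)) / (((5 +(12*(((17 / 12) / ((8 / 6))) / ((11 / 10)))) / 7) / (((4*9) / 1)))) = 18711 / 205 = 91.27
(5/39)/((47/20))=100/1833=0.05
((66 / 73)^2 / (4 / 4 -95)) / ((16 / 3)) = -0.00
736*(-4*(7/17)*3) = -61824/17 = -3636.71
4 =4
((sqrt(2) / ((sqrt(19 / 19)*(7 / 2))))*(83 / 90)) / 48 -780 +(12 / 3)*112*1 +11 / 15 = -4969 / 15 +83*sqrt(2) / 15120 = -331.26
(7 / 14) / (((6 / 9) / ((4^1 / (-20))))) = -3 / 20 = -0.15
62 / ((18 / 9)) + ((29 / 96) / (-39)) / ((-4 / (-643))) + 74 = 1553833 / 14976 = 103.75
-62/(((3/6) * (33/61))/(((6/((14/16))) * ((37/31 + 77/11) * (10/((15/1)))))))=-1983232/231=-8585.42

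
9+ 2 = 11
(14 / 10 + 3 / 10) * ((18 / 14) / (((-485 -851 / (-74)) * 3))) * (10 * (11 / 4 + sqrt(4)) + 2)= -5049 / 66290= -0.08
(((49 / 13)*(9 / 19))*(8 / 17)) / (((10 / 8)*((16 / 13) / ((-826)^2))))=601767432 / 1615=372611.41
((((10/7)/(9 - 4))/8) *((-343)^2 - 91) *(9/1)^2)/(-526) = -646.54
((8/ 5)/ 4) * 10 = 4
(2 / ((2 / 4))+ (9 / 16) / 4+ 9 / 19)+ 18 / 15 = 35351 / 6080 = 5.81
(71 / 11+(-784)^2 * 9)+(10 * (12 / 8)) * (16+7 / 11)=5532160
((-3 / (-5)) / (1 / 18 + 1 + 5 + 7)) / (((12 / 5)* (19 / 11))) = 99 / 8930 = 0.01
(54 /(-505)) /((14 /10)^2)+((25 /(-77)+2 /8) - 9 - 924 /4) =-52289581 /217756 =-240.13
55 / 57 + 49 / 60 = 677 / 380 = 1.78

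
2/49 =0.04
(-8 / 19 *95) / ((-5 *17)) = 8 / 17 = 0.47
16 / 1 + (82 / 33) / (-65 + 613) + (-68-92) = -1302007 / 9042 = -144.00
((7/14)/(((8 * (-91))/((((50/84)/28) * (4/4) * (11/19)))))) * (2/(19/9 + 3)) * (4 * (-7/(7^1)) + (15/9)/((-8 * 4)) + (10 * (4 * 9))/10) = -843425/7981395968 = -0.00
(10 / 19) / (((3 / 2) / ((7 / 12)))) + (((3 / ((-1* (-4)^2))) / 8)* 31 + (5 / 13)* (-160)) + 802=210545389 / 284544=739.94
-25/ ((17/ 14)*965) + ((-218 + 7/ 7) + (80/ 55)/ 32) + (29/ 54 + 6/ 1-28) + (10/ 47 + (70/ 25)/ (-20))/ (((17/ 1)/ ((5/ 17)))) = -1856453914109/ 7785911430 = -238.44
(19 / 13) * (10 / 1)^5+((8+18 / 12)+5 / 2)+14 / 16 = 146166.72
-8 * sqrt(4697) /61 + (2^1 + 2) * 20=80 - 8 * sqrt(4697) /61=71.01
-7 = -7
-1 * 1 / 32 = -1 / 32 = -0.03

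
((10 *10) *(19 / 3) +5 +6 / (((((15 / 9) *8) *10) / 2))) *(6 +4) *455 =17428957 / 6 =2904826.17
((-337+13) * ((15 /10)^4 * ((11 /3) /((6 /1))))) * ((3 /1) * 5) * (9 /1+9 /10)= -2381643 /16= -148852.69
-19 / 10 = -1.90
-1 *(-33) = 33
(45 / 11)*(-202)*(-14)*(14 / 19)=8524.59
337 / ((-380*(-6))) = 337 / 2280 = 0.15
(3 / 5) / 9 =1 / 15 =0.07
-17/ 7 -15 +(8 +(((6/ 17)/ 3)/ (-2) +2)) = -7.49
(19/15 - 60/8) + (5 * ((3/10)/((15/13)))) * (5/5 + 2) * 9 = 433/15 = 28.87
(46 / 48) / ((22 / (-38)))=-437 / 264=-1.66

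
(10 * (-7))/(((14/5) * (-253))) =25/253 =0.10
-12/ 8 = -3/ 2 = -1.50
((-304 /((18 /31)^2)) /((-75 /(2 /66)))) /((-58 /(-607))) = 22166426 /5813775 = 3.81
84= 84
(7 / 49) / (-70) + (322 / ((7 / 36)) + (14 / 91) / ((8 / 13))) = 1623123 / 980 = 1656.25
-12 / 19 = -0.63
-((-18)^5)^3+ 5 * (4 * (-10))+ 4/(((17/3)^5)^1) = 9579264905789834412913796/1419857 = 6746640616477458232.00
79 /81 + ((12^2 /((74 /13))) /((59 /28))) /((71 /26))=67438495 /12554433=5.37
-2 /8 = -1 /4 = -0.25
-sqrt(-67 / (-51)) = -sqrt(3417) / 51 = -1.15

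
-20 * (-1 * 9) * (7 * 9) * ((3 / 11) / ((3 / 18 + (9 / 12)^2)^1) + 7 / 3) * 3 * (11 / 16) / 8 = 253287 / 32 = 7915.22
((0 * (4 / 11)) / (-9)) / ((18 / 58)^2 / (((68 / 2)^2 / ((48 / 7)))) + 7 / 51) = 0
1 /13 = 0.08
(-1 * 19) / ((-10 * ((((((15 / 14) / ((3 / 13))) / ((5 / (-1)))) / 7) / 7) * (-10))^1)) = 6517 / 650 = 10.03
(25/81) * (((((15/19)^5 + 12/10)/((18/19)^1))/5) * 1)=6217823/63336006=0.10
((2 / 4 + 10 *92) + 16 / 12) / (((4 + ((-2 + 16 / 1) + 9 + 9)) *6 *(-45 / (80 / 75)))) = -5531 / 54675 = -0.10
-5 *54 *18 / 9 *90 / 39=-1246.15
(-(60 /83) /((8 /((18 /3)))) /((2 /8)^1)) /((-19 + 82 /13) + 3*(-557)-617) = 2340 /2482447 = 0.00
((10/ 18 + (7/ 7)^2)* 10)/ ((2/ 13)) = 910/ 9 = 101.11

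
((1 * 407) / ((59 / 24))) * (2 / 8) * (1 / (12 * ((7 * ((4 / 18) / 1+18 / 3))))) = 3663 / 46256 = 0.08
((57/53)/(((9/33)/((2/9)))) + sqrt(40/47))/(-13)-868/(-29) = 5370346/179829-2 * sqrt(470)/611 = 29.79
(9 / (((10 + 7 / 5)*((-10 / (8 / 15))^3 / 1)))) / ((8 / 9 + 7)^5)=-419904 / 107126117715625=-0.00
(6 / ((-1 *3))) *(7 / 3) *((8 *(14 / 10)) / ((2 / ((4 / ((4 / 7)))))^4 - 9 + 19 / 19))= 235298 / 35985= 6.54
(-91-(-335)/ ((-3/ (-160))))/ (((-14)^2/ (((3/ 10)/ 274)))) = 53327/ 537040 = 0.10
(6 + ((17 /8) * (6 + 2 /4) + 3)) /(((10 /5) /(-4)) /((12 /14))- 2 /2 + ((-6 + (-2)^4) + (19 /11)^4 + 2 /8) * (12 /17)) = 272542215 /142589188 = 1.91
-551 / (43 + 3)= -551 / 46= -11.98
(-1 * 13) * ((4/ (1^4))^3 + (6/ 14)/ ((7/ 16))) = -844.73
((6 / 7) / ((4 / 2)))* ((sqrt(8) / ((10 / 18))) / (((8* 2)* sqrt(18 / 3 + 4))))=27* sqrt(5) / 1400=0.04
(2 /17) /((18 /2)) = 2 /153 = 0.01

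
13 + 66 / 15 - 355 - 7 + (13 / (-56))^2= -5402483 / 15680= -344.55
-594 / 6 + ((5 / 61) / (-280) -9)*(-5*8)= 111452 / 427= 261.01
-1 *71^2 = -5041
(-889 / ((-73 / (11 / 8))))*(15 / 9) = 48895 / 1752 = 27.91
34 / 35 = 0.97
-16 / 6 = -8 / 3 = -2.67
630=630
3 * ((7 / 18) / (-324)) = -7 / 1944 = -0.00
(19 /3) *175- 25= 3250 /3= 1083.33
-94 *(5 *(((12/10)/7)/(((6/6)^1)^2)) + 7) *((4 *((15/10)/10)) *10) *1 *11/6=-56870/7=-8124.29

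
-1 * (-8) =8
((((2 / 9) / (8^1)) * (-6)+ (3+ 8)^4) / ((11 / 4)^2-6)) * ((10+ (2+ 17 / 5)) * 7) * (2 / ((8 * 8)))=9469691 / 300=31565.64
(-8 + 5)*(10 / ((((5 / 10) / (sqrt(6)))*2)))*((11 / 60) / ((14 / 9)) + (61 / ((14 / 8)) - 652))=74043*sqrt(6) / 4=45341.89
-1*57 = -57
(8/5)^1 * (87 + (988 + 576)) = 13208/5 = 2641.60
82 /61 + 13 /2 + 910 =111977 /122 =917.84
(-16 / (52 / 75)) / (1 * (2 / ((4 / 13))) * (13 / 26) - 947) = 48 / 1963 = 0.02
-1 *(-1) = 1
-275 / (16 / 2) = -275 / 8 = -34.38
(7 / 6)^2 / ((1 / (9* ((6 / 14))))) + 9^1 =57 / 4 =14.25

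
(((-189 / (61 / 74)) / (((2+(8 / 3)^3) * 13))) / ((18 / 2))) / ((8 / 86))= -902097 / 897676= -1.00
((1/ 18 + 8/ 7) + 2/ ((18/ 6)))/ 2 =235/ 252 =0.93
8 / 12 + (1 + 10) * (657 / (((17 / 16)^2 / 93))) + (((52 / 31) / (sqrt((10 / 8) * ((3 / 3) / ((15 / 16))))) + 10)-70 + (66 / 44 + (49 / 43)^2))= 26 * sqrt(3) / 31 + 1908656995171 / 3206166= 595309.68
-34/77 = -0.44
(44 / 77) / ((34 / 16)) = 32 / 119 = 0.27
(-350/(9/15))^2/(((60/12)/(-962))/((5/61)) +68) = 589225000/117639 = 5008.76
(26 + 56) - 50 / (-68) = 82.74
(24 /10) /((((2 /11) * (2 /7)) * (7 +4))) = 4.20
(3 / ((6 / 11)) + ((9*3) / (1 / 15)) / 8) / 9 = 449 / 72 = 6.24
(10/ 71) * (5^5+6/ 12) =31255/ 71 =440.21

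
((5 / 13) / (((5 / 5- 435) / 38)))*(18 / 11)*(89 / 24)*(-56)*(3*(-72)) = -10957680 / 4433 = -2471.84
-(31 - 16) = -15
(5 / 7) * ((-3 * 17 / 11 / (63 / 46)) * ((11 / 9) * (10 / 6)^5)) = -12218750 / 321489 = -38.01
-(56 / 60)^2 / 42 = -14 / 675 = -0.02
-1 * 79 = -79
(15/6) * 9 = 45/2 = 22.50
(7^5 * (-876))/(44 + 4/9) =-33126597/100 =-331265.97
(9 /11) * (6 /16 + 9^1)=675 /88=7.67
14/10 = 7/5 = 1.40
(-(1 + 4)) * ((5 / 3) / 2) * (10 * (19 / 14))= -2375 / 42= -56.55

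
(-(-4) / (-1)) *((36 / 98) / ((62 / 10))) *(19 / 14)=-3420 / 10633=-0.32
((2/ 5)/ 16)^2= 1/ 1600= 0.00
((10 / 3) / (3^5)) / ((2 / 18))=10 / 81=0.12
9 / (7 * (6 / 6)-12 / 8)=18 / 11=1.64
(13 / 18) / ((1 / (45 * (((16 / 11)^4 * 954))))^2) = 26669262381.84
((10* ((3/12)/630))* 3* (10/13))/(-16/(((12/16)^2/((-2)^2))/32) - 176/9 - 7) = -15/6007274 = -0.00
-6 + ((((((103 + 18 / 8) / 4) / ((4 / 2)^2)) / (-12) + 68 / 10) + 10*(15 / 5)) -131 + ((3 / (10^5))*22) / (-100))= -6044891021 / 60000000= -100.75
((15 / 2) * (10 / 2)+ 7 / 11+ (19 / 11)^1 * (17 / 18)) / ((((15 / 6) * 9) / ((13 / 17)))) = 102362 / 75735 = 1.35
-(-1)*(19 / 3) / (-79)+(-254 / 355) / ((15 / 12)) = -274517 / 420675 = -0.65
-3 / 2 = -1.50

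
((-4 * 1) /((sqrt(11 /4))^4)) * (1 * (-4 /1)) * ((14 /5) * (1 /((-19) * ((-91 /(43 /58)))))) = 11008 /4333615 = 0.00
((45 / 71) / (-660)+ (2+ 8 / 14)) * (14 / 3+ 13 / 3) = 505899 / 21868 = 23.13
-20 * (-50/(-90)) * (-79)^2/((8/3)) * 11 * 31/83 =-53204525/498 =-106836.40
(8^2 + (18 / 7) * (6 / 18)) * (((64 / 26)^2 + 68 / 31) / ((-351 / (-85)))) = 185386360 / 1430247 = 129.62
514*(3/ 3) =514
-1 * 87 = -87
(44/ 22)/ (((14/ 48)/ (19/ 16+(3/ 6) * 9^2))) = 2001/ 7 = 285.86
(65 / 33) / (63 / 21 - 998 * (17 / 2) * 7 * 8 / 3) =-65 / 5225429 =-0.00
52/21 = 2.48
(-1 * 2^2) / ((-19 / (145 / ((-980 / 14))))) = -58 / 133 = -0.44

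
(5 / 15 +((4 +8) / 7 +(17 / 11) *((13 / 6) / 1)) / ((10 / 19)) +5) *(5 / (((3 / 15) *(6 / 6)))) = 115135 / 308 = 373.81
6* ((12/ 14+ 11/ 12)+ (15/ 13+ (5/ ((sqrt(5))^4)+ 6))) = 49837/ 910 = 54.77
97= 97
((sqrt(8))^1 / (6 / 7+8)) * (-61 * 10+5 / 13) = -55475 * sqrt(2) / 403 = -194.67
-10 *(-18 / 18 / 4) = 5 / 2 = 2.50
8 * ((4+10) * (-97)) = -10864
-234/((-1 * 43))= 234/43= 5.44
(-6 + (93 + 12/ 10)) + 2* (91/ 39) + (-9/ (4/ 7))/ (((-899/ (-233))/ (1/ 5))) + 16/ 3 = 1750957/ 17980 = 97.38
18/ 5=3.60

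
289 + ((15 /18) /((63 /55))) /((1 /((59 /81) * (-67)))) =7761527 /30618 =253.50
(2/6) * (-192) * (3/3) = -64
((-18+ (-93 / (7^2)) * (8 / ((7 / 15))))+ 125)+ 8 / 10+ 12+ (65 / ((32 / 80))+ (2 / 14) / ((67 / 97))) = 57445693 / 229810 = 249.97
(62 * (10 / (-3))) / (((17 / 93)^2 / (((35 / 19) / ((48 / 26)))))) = -67774525 / 10982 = -6171.42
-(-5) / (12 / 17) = 85 / 12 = 7.08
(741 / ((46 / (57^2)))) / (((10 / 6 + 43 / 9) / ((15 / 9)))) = 36112635 / 2668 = 13535.47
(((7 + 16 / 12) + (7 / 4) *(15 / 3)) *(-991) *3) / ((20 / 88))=-446941 / 2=-223470.50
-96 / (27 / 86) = -2752 / 9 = -305.78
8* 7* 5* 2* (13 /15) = 485.33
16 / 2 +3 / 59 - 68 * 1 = -3537 / 59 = -59.95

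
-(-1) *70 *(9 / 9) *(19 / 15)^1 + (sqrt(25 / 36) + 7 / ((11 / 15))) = 2179 / 22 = 99.05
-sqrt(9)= -3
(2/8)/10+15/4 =151/40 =3.78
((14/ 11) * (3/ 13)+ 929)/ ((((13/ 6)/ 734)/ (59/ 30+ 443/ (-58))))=-1785405.41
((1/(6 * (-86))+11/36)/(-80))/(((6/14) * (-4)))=329/148608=0.00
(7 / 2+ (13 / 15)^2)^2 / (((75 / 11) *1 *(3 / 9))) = 40255259 / 5062500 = 7.95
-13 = -13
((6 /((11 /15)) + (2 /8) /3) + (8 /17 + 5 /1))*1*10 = 154115 /1122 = 137.36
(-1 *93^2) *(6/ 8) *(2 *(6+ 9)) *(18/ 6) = -1167615/ 2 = -583807.50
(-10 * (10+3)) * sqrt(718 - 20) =-130 * sqrt(698) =-3434.56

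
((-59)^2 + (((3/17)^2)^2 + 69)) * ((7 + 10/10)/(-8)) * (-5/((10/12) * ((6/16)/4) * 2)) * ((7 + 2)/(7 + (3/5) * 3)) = 106739867160/918731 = 116181.85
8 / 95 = 0.08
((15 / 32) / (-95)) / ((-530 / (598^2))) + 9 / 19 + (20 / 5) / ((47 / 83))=41144981 / 3786320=10.87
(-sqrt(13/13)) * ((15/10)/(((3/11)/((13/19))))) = -143/38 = -3.76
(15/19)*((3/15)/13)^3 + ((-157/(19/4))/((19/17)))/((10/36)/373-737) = 3937232668341/98112796248025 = 0.04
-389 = -389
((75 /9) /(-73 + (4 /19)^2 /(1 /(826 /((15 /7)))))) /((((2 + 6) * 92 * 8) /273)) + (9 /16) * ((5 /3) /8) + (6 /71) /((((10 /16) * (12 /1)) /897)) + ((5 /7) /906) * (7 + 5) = 10.23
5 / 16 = 0.31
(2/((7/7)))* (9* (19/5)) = 342/5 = 68.40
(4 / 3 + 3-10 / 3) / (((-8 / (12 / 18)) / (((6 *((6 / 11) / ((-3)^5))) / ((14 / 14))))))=1 / 891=0.00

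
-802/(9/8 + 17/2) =-6416/77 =-83.32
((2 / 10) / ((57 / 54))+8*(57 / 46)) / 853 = 22074 / 1863805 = 0.01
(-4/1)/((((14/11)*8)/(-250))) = 1375/14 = 98.21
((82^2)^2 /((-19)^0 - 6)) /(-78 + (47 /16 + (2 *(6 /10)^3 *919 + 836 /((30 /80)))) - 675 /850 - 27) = -922328390400 /257395441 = -3583.31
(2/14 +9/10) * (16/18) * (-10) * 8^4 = -2392064/63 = -37969.27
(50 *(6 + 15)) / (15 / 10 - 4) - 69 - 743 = -1232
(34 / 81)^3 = 39304 / 531441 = 0.07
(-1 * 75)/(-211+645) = -75/434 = -0.17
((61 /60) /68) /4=61 /16320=0.00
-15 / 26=-0.58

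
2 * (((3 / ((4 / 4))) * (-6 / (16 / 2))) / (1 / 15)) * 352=-23760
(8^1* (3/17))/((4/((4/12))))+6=104/17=6.12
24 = 24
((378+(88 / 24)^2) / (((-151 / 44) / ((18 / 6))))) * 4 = -620048 / 453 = -1368.76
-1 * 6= -6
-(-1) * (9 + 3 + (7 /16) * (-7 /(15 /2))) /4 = 2.90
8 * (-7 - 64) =-568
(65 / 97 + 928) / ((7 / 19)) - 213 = 2307.68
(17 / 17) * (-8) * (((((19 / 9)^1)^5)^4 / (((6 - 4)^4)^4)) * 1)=-37589973457545958193355601 / 99595595440594360737792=-377.43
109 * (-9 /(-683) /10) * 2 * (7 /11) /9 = 0.02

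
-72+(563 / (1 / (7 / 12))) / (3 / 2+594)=-510571 / 7146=-71.45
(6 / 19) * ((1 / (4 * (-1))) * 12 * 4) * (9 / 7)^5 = -4251528 / 319333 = -13.31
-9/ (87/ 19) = -57/ 29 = -1.97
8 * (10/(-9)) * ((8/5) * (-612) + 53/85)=8698.46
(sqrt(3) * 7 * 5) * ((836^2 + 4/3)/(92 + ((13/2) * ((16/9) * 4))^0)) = 73384220 * sqrt(3)/279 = 455574.18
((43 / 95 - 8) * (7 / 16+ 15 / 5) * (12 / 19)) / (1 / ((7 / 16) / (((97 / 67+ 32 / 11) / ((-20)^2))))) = -3051677475 / 4636684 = -658.16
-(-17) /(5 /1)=17 /5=3.40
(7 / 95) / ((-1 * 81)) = -7 / 7695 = -0.00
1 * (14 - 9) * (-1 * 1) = -5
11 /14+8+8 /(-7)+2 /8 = 221 /28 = 7.89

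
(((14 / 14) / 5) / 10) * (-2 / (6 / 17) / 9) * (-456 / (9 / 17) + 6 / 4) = 87703 / 8100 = 10.83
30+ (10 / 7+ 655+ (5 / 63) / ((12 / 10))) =259495 / 378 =686.49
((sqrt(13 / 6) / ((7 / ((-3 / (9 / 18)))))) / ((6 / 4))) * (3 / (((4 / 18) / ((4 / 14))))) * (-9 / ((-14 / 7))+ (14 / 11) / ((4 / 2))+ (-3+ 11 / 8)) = -11.39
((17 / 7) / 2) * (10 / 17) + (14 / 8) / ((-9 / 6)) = -19 / 42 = -0.45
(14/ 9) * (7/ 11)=98/ 99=0.99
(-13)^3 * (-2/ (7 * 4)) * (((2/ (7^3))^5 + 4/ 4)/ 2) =10430392637415075/ 132931722278404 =78.46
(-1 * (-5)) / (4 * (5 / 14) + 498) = 35 / 3496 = 0.01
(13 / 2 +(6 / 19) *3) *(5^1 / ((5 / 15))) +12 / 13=55641 / 494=112.63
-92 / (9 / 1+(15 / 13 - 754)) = 598 / 4835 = 0.12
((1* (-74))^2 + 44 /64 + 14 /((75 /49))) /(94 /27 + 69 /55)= 651717099 /562640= 1158.32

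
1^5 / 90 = 1 / 90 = 0.01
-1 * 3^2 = -9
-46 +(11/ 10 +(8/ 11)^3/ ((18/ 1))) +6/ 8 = -10572337/ 239580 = -44.13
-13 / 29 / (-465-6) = 0.00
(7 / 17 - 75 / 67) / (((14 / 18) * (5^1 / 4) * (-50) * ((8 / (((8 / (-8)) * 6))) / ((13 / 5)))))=-141453 / 4983125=-0.03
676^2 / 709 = 456976 / 709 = 644.54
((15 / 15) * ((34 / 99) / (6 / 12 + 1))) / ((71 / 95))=6460 / 21087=0.31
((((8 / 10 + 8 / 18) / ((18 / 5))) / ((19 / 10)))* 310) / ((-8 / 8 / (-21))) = 607600 / 513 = 1184.41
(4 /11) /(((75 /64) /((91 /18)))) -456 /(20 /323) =-54669022 /7425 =-7362.83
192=192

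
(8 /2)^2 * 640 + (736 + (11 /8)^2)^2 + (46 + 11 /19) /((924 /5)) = 3324147692295 /5992448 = 554722.83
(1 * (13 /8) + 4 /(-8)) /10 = 9 /80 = 0.11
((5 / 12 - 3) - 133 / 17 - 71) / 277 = -0.29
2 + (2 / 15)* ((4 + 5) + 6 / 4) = 17 / 5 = 3.40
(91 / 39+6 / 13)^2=11881 / 1521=7.81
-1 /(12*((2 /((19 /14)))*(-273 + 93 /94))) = 893 /4295592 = 0.00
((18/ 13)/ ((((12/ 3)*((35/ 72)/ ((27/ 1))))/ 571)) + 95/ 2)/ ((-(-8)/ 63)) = 90300969/ 1040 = 86827.85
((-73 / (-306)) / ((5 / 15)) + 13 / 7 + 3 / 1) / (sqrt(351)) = 3979 * sqrt(39) / 83538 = 0.30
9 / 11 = 0.82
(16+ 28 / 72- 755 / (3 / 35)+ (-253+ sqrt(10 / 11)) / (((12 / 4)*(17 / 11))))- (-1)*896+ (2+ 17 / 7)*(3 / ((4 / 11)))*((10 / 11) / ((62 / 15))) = -34025573 / 4284+ sqrt(110) / 51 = -7942.27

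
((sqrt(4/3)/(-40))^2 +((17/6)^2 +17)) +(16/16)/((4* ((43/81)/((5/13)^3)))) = 8521233013/340095600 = 25.06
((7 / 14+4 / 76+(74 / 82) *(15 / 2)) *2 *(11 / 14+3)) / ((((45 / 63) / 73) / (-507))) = -11186907849 / 3895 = -2872120.12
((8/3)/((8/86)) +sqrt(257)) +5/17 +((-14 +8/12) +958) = 989.66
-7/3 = -2.33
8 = 8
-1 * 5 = -5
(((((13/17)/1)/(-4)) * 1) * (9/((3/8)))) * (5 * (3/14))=-585/119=-4.92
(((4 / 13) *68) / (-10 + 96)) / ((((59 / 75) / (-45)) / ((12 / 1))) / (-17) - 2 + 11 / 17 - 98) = -93636000 / 38238082519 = -0.00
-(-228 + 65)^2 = -26569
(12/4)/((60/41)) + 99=2021/20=101.05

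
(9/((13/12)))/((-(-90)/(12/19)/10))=144/247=0.58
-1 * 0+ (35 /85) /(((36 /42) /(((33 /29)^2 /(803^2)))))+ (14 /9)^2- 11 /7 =73293625255 /86398000542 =0.85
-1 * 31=-31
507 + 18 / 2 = 516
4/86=2/43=0.05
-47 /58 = -0.81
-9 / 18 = -1 / 2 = -0.50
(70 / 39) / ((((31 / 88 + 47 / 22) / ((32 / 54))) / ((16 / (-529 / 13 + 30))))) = -0.64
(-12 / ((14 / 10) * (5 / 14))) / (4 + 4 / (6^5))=-46656 / 7777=-6.00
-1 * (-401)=401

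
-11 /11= -1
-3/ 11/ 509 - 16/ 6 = -44801/ 16797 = -2.67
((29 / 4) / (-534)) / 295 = -29 / 630120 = -0.00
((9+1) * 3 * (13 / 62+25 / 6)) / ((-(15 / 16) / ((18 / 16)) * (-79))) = 4884 / 2449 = 1.99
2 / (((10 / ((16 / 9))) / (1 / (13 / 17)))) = 272 / 585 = 0.46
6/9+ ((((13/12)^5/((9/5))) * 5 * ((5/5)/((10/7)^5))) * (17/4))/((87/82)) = 5388626483347/1558683648000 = 3.46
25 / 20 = 5 / 4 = 1.25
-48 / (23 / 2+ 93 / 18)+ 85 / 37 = -539 / 925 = -0.58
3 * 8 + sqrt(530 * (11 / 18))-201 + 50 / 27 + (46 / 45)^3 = -15863039 / 91125 + sqrt(2915) / 3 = -156.08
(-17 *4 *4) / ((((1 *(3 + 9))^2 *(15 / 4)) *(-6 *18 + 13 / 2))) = 136 / 27405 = 0.00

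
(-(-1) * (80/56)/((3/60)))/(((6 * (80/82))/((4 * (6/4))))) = 205/7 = 29.29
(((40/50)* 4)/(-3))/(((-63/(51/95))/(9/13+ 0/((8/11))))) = 272/43225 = 0.01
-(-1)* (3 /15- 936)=-4679 /5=-935.80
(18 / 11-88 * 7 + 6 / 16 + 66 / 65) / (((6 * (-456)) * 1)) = 3506207 / 15649920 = 0.22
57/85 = 0.67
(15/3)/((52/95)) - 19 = -513/52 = -9.87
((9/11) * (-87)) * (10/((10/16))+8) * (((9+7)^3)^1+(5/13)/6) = -1000652076/143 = -6997566.97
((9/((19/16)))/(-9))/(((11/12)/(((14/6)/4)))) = -112/209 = -0.54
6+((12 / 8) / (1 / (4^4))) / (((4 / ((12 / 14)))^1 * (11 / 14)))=1218 / 11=110.73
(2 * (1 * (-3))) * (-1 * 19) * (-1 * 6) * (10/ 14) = -3420/ 7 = -488.57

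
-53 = -53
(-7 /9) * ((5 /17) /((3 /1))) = -35 /459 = -0.08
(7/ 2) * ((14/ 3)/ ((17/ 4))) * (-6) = -392/ 17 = -23.06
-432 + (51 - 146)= -527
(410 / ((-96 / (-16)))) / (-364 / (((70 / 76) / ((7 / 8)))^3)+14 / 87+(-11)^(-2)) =-1438690000 / 6567065063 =-0.22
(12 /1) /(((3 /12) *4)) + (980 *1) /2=502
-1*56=-56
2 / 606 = 1 / 303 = 0.00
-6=-6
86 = 86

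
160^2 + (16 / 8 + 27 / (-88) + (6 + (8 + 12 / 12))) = 2254269 / 88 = 25616.69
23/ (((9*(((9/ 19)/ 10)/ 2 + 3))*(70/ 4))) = 3496/ 72387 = 0.05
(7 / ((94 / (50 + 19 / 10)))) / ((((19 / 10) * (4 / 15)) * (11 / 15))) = 817425 / 78584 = 10.40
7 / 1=7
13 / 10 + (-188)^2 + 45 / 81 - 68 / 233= 741196471 / 20970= 35345.56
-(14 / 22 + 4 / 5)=-79 / 55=-1.44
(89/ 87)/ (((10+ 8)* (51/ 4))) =178/ 39933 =0.00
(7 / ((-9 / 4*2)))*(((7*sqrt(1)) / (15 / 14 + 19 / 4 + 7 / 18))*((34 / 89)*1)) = -93296 / 139285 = -0.67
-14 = -14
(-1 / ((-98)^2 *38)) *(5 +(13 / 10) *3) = -89 / 3649520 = -0.00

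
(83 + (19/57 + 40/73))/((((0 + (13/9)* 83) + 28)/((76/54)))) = 63460/79497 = 0.80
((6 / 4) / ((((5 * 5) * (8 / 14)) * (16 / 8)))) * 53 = 1113 / 400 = 2.78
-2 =-2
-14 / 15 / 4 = -7 / 30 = -0.23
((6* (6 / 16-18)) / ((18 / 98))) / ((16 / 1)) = -2303 / 64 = -35.98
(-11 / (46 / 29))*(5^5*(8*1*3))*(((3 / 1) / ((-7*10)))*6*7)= 21532500 / 23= 936195.65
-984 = -984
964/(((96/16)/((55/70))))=2651/21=126.24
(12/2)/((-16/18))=-27/4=-6.75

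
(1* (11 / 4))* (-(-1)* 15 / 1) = 165 / 4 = 41.25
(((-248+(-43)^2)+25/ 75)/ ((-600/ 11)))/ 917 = -13211/ 412650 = -0.03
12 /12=1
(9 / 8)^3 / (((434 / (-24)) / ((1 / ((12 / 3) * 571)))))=-2187 / 63440384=-0.00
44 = 44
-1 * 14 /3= -14 /3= -4.67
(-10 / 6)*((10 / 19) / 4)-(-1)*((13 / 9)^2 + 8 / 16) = 3643 / 1539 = 2.37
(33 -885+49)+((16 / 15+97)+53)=-9779 / 15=-651.93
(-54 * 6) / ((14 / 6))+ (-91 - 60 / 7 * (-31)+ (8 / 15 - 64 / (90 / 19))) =7207 / 315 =22.88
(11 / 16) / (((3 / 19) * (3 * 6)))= 209 / 864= 0.24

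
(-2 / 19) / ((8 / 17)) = -17 / 76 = -0.22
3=3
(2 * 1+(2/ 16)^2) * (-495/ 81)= -2365/ 192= -12.32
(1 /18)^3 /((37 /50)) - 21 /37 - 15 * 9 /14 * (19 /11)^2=-2680904027 /91384524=-29.34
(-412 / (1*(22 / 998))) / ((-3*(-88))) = -51397 / 726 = -70.79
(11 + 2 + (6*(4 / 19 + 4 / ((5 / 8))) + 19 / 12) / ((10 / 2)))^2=14670296641 / 32490000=451.53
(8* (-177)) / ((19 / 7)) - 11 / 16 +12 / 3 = -157585 / 304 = -518.37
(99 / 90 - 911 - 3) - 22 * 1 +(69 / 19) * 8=-172111 / 190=-905.85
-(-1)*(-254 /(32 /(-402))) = 25527 /8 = 3190.88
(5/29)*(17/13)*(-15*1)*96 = -122400/377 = -324.67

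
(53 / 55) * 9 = 477 / 55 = 8.67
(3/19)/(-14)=-3/266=-0.01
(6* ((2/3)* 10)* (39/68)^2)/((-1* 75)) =-507/2890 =-0.18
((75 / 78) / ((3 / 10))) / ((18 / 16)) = 1000 / 351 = 2.85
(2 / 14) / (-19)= -1 / 133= -0.01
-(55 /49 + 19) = -986 /49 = -20.12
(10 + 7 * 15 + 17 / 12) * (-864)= -100584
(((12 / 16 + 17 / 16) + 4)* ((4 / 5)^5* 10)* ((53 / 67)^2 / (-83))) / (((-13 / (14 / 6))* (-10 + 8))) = -39011392 / 3027269375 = -0.01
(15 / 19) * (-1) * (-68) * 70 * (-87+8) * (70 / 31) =-394842000 / 589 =-670359.93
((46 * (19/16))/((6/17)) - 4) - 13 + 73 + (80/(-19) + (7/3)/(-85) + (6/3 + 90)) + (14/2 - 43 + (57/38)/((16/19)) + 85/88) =150806383/568480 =265.28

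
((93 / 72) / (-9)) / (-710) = 31 / 153360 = 0.00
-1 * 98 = -98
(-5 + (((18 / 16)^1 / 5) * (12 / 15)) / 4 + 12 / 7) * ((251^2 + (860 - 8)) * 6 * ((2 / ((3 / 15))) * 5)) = -62078798.79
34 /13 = 2.62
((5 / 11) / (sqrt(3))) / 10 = sqrt(3) / 66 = 0.03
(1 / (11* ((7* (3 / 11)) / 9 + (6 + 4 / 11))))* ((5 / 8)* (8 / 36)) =5 / 2604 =0.00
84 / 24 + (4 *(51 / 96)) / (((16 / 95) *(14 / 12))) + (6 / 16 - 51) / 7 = 3173 / 448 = 7.08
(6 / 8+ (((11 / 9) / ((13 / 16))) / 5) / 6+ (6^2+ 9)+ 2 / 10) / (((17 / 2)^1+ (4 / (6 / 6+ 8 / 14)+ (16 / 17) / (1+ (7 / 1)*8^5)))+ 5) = 4617070530193 / 1610495322930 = 2.87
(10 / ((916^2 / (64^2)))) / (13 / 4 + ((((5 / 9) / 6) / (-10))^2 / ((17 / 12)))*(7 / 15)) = 39657600 / 2640247027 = 0.02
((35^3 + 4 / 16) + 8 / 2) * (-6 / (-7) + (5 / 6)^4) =2084103067 / 36288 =57432.29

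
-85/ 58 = -1.47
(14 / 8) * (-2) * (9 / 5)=-63 / 10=-6.30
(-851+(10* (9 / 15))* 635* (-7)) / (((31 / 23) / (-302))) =191160866 / 31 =6166479.55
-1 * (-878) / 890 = 439 / 445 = 0.99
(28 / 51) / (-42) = -2 / 153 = -0.01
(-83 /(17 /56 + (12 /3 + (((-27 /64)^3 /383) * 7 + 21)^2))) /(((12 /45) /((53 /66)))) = -38800686250861789184 /69119100433358812001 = -0.56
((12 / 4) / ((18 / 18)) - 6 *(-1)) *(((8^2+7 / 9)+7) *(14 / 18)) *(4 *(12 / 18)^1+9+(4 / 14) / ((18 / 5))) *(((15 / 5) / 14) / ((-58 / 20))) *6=-4780400 / 1827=-2616.53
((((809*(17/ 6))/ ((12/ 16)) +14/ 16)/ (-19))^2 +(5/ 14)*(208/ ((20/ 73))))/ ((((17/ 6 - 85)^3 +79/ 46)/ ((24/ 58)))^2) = 234945474618850416/ 16141196938904043145760887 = 0.00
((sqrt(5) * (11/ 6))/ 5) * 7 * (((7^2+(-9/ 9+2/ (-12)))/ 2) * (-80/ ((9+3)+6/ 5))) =-10045 * sqrt(5)/ 27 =-831.90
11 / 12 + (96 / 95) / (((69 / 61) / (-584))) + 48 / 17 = -230886317 / 445740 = -517.98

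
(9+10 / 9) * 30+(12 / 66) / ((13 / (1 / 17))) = 2212216 / 7293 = 303.33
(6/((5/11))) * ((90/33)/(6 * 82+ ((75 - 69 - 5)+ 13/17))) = 102/1399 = 0.07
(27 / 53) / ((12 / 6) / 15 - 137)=-405 / 108809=-0.00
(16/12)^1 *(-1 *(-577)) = 2308/3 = 769.33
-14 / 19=-0.74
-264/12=-22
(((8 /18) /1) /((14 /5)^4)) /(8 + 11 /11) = 625 /777924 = 0.00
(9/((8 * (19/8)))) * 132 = 1188/19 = 62.53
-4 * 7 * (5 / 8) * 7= -245 / 2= -122.50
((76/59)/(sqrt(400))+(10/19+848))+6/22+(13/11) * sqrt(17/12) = 13 * sqrt(51)/66+52336676/61655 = 850.27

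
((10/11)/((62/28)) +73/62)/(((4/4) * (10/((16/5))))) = 4332/8525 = 0.51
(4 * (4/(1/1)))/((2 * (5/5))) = 8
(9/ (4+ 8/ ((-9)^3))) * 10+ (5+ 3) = 44437/ 1454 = 30.56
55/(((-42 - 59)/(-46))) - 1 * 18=712/101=7.05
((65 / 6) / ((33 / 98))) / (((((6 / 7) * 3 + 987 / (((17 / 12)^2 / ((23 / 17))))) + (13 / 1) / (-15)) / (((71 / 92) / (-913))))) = -38885043925 / 953851188635796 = -0.00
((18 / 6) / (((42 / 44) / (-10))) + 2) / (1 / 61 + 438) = -12566 / 187033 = -0.07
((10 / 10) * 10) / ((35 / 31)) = 62 / 7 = 8.86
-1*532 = -532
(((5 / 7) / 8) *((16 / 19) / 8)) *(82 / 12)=205 / 3192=0.06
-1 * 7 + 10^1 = 3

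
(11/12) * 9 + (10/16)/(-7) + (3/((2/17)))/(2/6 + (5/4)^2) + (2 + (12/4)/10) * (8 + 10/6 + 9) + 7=781267/10920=71.54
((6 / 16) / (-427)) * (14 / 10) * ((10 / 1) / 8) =-3 / 1952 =-0.00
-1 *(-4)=4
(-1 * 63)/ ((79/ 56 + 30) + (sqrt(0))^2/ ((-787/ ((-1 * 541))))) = -3528/ 1759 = -2.01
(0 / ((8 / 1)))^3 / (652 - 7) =0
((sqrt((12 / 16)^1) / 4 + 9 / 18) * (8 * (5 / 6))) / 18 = 5 * sqrt(3) / 108 + 5 / 27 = 0.27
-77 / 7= -11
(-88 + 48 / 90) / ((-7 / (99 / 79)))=43296 / 2765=15.66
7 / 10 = 0.70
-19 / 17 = -1.12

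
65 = 65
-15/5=-3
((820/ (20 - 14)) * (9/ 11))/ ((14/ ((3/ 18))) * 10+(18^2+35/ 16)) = 19680/ 205249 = 0.10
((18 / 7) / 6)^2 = 9 / 49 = 0.18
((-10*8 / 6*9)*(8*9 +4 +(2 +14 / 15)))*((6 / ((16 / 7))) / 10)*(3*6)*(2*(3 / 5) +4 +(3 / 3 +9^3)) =-822600576 / 25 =-32904023.04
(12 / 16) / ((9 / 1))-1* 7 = -83 / 12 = -6.92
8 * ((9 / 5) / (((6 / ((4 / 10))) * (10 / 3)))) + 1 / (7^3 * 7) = 86561 / 300125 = 0.29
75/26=2.88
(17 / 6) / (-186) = -17 / 1116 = -0.02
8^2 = 64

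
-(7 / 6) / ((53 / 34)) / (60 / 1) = -119 / 9540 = -0.01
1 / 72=0.01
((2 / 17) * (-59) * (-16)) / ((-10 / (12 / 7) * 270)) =-1888 / 26775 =-0.07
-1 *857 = -857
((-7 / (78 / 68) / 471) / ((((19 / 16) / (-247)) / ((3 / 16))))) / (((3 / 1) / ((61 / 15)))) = 14518 / 21195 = 0.68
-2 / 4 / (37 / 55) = -55 / 74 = -0.74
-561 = -561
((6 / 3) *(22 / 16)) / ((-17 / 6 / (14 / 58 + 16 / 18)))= -3245 / 2958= -1.10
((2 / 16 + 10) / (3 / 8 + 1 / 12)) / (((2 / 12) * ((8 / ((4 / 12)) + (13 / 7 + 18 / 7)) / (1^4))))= 10206 / 2189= 4.66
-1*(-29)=29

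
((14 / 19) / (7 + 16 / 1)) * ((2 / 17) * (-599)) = -16772 / 7429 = -2.26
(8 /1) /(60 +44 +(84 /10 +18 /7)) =35 /503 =0.07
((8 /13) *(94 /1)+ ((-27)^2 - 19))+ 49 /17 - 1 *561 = 46350 /221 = 209.73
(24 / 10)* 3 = 36 / 5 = 7.20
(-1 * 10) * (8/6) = -40/3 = -13.33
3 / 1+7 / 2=13 / 2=6.50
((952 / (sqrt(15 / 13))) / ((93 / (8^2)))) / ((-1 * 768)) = -238 * sqrt(195) / 4185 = -0.79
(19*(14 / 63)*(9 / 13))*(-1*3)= -8.77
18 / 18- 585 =-584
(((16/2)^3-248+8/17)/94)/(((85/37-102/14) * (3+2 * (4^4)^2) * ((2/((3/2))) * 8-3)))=-62382/111147311975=-0.00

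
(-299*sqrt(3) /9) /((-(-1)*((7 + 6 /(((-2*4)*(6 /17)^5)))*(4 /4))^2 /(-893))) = 245316501504*sqrt(3) /139628160997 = 3.04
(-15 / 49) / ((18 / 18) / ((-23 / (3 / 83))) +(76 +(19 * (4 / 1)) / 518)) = -0.00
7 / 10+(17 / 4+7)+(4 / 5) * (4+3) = 351 / 20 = 17.55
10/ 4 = 5/ 2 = 2.50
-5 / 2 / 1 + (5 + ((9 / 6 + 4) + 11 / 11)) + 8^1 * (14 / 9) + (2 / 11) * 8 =2267 / 99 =22.90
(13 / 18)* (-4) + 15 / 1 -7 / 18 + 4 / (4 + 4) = 110 / 9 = 12.22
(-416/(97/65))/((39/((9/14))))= -3120/679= -4.59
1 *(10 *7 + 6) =76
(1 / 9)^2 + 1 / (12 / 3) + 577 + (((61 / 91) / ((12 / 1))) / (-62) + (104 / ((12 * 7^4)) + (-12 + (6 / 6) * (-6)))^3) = -18980936325406353667 / 3614569104817944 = -5251.23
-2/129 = -0.02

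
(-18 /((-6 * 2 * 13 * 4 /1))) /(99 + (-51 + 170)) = 3 /22672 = 0.00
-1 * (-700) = 700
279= 279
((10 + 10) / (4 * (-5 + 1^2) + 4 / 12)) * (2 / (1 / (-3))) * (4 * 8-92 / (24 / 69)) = -83700 / 47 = -1780.85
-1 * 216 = -216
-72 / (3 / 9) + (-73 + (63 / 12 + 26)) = -1031 / 4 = -257.75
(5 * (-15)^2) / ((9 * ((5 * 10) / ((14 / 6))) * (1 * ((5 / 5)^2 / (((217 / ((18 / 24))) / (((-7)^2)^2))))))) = 310 / 441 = 0.70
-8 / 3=-2.67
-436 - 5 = -441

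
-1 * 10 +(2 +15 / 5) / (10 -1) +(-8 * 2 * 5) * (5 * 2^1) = -7285 / 9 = -809.44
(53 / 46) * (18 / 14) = 477 / 322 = 1.48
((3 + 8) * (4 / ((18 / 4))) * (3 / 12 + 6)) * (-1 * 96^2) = -563200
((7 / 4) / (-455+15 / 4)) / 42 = -1 / 10830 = -0.00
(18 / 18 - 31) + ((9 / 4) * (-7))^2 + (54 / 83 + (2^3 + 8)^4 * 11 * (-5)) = -3604261.29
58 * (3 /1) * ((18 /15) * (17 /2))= 8874 /5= 1774.80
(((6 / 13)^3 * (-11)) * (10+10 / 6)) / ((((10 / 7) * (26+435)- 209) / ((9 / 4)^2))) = -654885 / 4609306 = -0.14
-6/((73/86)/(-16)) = 8256/73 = 113.10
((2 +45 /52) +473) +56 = 27657 /52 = 531.87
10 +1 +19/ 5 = 74/ 5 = 14.80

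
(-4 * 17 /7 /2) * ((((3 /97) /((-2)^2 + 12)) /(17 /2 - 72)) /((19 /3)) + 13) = -413819695 /6553708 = -63.14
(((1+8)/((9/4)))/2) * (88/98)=88/49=1.80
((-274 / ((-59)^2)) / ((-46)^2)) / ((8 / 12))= -411 / 7365796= -0.00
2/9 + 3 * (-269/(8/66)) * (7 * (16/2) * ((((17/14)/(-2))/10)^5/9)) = 283674611767/1106380800000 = 0.26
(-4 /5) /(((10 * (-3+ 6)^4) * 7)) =-2 /14175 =-0.00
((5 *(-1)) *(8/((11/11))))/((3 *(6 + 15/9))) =-40/23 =-1.74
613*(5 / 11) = 3065 / 11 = 278.64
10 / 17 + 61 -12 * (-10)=3087 / 17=181.59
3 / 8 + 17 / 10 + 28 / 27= 3361 / 1080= 3.11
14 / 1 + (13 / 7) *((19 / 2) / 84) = 16711 / 1176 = 14.21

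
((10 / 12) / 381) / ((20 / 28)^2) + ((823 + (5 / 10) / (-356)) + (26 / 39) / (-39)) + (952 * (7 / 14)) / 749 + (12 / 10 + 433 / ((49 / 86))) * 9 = 2128356071893367 / 277344423720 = 7674.05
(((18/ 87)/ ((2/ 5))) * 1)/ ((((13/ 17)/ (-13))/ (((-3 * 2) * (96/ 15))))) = 9792/ 29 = 337.66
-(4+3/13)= -4.23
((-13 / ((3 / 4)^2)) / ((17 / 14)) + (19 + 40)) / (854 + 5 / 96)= 195680 / 4181439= 0.05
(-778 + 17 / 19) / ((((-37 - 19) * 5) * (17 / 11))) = 1.80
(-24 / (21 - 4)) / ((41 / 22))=-528 / 697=-0.76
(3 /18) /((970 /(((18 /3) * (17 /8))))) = 17 /7760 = 0.00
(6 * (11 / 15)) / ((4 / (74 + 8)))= 451 / 5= 90.20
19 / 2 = 9.50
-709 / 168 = -4.22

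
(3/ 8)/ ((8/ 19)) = 57/ 64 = 0.89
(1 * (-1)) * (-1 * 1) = 1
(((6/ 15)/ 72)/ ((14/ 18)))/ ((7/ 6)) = 3/ 490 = 0.01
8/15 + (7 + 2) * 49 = 6623/15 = 441.53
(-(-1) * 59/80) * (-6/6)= -59/80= -0.74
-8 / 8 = -1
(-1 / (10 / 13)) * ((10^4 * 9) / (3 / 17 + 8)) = -1989000 / 139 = -14309.35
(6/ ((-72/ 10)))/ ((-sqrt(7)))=5 *sqrt(7)/ 42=0.31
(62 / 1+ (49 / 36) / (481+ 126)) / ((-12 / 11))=-56.84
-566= -566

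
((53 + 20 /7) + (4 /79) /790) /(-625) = -12201169 /136521875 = -0.09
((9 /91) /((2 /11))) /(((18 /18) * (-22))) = -9 /364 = -0.02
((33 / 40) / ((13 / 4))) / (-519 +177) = -11 / 14820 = -0.00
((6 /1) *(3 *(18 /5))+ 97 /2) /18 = 1133 /180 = 6.29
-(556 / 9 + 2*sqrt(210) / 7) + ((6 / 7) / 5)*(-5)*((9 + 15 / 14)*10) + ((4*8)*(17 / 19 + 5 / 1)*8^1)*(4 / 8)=602.28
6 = 6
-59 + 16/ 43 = -58.63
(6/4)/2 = 0.75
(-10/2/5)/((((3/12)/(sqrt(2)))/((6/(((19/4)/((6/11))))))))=-576 *sqrt(2)/209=-3.90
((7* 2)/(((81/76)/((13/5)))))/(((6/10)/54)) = 27664/9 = 3073.78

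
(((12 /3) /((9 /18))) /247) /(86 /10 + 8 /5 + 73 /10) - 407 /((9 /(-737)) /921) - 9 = 30695795.34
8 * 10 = 80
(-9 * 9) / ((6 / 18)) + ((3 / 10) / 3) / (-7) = -17011 / 70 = -243.01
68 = 68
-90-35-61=-186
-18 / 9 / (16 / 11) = -11 / 8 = -1.38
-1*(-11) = 11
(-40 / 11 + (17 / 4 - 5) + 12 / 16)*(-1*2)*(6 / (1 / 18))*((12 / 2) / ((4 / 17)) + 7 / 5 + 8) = 301536 / 11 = 27412.36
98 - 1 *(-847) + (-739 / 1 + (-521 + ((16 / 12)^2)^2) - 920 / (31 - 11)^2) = -254453 / 810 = -314.14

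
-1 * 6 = -6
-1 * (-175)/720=35/144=0.24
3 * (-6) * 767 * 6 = -82836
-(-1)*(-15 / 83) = -15 / 83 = -0.18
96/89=1.08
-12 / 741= -4 / 247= -0.02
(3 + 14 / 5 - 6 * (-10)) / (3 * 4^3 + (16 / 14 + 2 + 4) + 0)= 2303 / 6970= 0.33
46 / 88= 23 / 44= 0.52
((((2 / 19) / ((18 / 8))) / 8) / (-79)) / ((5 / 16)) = -16 / 67545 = -0.00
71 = 71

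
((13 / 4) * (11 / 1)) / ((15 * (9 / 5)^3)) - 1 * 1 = -5173 / 8748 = -0.59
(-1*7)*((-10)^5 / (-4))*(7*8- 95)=6825000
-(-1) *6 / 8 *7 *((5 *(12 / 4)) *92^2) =666540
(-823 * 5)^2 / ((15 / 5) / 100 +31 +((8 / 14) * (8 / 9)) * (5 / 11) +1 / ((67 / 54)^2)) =5267718018832500 / 9926954131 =530647.97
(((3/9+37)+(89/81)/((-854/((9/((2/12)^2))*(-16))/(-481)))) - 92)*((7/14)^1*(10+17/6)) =-11494153/549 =-20936.53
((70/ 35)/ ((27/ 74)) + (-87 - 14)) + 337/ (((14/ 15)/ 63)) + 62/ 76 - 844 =11187913/ 513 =21808.80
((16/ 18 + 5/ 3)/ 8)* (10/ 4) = 0.80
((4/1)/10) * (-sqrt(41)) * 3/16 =-3 * sqrt(41)/40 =-0.48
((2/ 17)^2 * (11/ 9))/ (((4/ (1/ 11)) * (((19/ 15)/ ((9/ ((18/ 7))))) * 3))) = 35/ 98838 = 0.00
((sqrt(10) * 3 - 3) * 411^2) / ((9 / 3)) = -168921+168921 * sqrt(10) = 365254.10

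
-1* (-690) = 690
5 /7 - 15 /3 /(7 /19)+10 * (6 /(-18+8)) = -132 /7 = -18.86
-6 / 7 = -0.86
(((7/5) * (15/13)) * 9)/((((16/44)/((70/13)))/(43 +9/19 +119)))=224625555/6422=34977.51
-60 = -60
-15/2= -7.50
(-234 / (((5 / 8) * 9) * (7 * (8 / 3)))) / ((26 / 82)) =-246 / 35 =-7.03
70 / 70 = 1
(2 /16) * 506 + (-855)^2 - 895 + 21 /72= 17524645 /24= 730193.54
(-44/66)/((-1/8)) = 16/3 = 5.33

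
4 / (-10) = -2 / 5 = -0.40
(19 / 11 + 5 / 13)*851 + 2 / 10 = 1285153 / 715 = 1797.42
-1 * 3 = -3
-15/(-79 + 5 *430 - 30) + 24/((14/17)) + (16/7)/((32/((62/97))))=40440394/1385839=29.18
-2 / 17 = -0.12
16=16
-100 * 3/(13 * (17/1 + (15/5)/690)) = -69000/50843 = -1.36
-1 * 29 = -29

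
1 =1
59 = 59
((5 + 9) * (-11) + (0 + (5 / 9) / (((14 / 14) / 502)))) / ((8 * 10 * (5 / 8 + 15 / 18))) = 562 / 525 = 1.07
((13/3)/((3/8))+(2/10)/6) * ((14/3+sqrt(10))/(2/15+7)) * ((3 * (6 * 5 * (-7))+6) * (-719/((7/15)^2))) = 26203083.65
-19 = -19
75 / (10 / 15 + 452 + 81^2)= 225 / 21041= 0.01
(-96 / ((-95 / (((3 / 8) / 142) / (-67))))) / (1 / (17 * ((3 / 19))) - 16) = 918 / 360176255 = 0.00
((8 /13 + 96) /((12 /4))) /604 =314 /5889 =0.05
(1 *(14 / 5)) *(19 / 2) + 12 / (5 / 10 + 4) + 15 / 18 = 301 / 10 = 30.10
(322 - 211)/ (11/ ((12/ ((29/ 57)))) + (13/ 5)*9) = 379620/ 81623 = 4.65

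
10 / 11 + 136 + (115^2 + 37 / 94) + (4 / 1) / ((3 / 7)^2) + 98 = 125464241 / 9306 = 13482.08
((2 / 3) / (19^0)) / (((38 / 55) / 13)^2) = 511225 / 2166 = 236.02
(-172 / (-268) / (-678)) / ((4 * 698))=-43 / 126829392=-0.00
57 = 57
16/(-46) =-8/23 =-0.35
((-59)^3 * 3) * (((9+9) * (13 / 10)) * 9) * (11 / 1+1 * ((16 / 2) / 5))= -40873912443 / 25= -1634956497.72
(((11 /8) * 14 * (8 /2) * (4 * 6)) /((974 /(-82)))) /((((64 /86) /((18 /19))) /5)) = -990.29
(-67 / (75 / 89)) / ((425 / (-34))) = 11926 / 1875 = 6.36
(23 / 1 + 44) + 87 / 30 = 69.90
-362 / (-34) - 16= -91 / 17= -5.35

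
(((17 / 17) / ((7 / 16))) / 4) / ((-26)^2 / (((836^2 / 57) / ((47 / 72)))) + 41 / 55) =4414080 / 6036373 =0.73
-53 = -53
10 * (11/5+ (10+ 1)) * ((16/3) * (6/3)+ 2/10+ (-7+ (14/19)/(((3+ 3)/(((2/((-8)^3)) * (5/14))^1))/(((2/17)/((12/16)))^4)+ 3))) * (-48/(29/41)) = -4518953936711808/130466846185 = -34636.80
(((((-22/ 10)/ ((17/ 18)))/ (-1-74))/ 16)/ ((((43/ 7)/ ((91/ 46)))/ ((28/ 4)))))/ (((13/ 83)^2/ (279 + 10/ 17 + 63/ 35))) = 932522051769/ 18578365000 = 50.19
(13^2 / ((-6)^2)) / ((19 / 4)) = 169 / 171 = 0.99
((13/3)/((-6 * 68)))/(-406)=13/496944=0.00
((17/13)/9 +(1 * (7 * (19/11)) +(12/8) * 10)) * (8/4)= 70106/1287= 54.47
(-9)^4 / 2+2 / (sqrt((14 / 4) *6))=2 *sqrt(21) / 21+6561 / 2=3280.94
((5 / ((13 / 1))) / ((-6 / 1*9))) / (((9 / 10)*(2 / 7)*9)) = -175 / 56862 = -0.00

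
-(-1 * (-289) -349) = 60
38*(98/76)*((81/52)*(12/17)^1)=53.88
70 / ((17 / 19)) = 1330 / 17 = 78.24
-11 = -11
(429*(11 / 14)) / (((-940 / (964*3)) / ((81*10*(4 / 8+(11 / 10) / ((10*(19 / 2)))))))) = -67155187671 / 156275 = -429724.45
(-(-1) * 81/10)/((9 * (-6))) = -3/20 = -0.15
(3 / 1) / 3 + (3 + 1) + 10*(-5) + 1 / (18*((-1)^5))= -811 / 18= -45.06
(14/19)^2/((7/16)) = 448/361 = 1.24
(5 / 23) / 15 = 1 / 69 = 0.01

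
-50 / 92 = -25 / 46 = -0.54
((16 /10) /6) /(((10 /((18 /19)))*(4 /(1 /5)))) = 3 /2375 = 0.00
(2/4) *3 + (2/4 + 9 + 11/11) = 12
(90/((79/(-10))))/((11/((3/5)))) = -0.62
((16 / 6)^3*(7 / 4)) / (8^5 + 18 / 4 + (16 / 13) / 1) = 3328 / 3286737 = 0.00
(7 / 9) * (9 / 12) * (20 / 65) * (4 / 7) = 4 / 39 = 0.10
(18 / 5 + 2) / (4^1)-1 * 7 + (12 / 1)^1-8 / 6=5.07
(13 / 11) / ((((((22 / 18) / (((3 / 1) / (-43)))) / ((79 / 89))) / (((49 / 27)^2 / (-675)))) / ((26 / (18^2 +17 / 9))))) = 9158786 / 392900772825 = 0.00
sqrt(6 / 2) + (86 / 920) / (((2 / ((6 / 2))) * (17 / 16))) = 258 / 1955 + sqrt(3) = 1.86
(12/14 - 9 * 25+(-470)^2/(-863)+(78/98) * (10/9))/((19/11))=-668746067/2410359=-277.45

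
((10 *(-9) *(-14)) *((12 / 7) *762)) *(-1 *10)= -16459200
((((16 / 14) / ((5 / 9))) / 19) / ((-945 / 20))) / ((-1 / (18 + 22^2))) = 16064 / 13965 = 1.15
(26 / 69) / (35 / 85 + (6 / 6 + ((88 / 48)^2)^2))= 190944 / 6440023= 0.03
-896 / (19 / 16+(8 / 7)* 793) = -0.99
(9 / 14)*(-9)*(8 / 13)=-324 / 91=-3.56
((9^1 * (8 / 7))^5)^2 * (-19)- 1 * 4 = -71134218610995162052 / 282475249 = -251824607156.98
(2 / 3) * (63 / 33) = 14 / 11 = 1.27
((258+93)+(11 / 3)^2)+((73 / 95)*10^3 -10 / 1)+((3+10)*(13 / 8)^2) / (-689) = 651269021 / 580032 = 1122.82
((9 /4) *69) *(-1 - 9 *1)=-3105 /2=-1552.50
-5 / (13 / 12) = -60 / 13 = -4.62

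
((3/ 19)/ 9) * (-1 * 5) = -5/ 57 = -0.09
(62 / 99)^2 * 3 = 3844 / 3267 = 1.18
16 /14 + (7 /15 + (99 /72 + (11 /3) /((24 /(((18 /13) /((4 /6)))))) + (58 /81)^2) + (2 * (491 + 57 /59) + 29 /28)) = 696617207899 /704520180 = 988.78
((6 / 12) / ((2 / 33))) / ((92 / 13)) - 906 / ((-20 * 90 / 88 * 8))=184987 / 27600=6.70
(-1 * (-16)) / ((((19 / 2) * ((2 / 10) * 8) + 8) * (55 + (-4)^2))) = 20 / 2059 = 0.01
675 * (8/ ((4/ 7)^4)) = 1620675/ 32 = 50646.09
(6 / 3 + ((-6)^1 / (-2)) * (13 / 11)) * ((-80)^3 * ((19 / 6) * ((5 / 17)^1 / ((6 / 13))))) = -9642880000 / 1683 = -5729578.13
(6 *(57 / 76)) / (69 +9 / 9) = 9 / 140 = 0.06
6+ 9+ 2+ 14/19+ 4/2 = 375/19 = 19.74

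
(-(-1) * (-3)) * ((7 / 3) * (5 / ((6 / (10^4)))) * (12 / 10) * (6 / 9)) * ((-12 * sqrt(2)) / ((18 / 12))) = 1120000 * sqrt(2) / 3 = 527973.06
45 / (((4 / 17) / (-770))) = -294525 / 2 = -147262.50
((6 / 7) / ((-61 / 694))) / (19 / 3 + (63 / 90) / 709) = -88568280 / 57530137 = -1.54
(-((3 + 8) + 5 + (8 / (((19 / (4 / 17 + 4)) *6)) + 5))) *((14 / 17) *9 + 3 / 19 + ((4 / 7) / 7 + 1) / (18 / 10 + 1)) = -12126748335 / 71569694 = -169.44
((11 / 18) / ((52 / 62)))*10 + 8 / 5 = 10397 / 1170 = 8.89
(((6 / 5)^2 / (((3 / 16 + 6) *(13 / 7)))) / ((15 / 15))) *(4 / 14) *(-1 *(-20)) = 512 / 715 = 0.72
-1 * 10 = -10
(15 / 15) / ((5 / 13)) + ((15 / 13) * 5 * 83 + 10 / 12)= 188089 / 390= 482.28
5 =5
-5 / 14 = -0.36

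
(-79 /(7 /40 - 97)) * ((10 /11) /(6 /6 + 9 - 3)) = 31600 /298221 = 0.11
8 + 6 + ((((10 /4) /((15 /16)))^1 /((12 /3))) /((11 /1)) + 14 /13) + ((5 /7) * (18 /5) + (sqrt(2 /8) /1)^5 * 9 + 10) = 2689747 /96096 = 27.99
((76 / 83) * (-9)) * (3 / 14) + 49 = 47.23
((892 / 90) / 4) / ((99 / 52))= 5798 / 4455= 1.30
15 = 15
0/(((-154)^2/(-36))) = 0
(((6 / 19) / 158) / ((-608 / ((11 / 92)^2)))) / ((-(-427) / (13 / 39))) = -121 / 3298282125824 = -0.00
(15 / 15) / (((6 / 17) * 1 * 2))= 17 / 12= 1.42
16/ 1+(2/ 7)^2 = 16.08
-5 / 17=-0.29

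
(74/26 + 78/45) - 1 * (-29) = 6548/195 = 33.58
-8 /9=-0.89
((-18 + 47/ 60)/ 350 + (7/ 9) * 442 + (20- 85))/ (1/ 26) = 228278713/ 31500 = 7246.94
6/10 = 3/5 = 0.60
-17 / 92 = -0.18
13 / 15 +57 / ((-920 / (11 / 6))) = 4157 / 5520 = 0.75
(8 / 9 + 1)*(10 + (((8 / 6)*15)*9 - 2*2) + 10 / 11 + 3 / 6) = 70091 / 198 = 353.99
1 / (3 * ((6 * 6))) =1 / 108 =0.01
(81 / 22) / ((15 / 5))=27 / 22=1.23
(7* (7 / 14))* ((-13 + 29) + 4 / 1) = 70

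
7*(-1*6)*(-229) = 9618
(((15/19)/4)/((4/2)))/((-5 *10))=-3/1520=-0.00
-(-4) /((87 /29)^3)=4 /27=0.15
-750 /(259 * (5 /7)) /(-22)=75 /407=0.18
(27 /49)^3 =19683 /117649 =0.17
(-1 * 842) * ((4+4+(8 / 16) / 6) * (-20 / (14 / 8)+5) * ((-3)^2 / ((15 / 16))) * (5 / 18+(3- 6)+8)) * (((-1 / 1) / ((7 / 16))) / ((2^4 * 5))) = -3103612 / 49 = -63339.02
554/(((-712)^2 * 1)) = 277/253472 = 0.00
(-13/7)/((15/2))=-26/105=-0.25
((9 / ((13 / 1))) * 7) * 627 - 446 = 33703 / 13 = 2592.54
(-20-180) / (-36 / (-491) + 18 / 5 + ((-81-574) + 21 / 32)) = 15712000 / 51116669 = 0.31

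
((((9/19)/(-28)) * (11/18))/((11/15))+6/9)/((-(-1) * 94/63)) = 6249/14288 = 0.44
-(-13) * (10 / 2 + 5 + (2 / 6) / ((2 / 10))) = 455 / 3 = 151.67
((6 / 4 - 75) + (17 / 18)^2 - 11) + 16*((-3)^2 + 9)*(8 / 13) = 394339 / 4212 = 93.62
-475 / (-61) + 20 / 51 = 25445 / 3111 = 8.18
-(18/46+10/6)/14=-71/483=-0.15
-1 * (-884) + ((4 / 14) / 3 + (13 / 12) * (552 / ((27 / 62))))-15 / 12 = 1705559 / 756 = 2256.03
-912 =-912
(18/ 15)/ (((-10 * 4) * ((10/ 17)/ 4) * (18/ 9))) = -51/ 500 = -0.10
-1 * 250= -250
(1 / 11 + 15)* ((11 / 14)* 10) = 118.57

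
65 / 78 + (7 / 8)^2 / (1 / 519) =398.19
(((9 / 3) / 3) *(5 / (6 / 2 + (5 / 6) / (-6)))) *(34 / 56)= 765 / 721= 1.06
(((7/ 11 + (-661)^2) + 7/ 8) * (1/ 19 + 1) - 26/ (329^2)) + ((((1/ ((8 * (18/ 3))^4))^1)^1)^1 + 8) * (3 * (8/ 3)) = 6904850665875505313/ 15011118194688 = 459982.43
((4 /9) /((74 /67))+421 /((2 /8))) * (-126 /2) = -3926342 /37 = -106117.35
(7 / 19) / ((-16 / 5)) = -35 / 304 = -0.12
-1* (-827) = 827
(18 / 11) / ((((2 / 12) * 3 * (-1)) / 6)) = -216 / 11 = -19.64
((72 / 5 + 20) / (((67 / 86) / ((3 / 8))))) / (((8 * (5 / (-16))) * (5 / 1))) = -11094 / 8375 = -1.32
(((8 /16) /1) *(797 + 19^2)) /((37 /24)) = 13896 /37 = 375.57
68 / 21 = 3.24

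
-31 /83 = -0.37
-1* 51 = -51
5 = 5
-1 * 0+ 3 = 3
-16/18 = -8/9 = -0.89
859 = 859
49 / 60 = 0.82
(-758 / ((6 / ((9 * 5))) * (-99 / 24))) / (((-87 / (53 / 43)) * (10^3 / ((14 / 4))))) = -140609 / 2057550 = -0.07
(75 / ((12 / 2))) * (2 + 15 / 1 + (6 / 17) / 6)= 3625 / 17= 213.24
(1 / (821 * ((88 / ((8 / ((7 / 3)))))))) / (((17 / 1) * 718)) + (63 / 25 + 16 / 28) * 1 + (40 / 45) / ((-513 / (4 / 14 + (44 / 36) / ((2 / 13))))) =2466612012171053 / 801585108705150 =3.08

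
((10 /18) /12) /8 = 5 /864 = 0.01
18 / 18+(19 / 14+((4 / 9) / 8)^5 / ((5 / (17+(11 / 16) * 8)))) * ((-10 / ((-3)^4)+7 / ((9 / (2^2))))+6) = 56109763 / 4251528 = 13.20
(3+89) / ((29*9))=92 / 261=0.35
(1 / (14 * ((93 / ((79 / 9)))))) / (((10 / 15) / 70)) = 395 / 558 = 0.71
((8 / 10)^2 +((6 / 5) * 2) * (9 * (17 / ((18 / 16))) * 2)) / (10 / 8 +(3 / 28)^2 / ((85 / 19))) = 217726208 / 417355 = 521.68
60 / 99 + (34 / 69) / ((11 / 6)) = 0.87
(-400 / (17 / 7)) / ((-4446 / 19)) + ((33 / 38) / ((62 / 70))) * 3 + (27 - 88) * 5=-706086725 / 2343042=-301.35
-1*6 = -6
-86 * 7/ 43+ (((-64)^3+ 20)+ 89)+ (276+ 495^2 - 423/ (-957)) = -5342471/ 319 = -16747.56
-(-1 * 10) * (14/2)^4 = 24010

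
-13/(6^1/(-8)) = 52/3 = 17.33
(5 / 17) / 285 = 1 / 969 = 0.00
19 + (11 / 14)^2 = 3845 / 196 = 19.62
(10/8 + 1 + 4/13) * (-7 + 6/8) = -3325/208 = -15.99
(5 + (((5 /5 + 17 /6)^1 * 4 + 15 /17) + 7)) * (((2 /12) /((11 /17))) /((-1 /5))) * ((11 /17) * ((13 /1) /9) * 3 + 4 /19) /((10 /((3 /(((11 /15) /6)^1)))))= -21016595 /78166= -268.87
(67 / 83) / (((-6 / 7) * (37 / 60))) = -4690 / 3071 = -1.53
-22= -22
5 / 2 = 2.50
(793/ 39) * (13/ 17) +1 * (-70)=-2777/ 51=-54.45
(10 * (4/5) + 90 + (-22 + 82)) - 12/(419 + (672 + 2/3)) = 517414/3275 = 157.99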